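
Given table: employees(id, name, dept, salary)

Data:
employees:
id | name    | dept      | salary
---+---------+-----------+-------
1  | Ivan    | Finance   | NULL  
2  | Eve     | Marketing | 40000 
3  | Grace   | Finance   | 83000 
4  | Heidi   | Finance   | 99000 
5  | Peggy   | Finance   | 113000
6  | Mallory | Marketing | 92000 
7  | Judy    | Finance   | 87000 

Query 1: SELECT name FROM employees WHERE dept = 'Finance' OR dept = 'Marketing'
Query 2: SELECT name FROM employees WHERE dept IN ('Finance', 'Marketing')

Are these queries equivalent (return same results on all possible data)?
Yes, equivalent

Both queries return: [('Eve',), ('Grace',), ('Heidi',), ('Ivan',), ('Judy',), ('Mallory',), ('Peggy',)]

Reason: OR vs IN are equivalent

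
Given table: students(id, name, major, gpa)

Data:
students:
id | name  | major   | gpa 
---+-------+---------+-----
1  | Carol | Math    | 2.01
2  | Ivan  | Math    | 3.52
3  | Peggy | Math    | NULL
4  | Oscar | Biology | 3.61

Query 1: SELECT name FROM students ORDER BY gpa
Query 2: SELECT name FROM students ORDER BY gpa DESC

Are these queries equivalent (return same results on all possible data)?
No, not equivalent

Query 1 returns: [('Peggy',), ('Carol',), ('Ivan',), ('Oscar',)]
Query 2 returns: [('Oscar',), ('Ivan',), ('Carol',), ('Peggy',)]

Reason: ASC vs DESC gives opposite ordering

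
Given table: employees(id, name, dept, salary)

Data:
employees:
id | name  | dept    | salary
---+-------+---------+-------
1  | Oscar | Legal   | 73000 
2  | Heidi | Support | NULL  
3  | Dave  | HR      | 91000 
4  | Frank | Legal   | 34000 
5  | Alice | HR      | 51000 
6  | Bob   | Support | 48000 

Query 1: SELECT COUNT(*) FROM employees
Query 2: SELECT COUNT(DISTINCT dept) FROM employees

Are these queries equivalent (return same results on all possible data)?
No, not equivalent

Query 1 returns: [(6,)]
Query 2 returns: [(3,)]

Reason: COUNT(*) counts rows, COUNT(DISTINCT dept) counts unique depts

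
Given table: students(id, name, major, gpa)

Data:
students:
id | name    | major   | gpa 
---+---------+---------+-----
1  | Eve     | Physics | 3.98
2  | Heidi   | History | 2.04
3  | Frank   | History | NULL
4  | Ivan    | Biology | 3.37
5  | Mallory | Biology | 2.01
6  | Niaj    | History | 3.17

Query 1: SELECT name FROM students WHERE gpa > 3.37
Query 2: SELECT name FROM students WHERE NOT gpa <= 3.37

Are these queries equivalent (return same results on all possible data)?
Yes, equivalent

Both queries return: [('Eve',)]

Reason: Both filter gpa > 3.37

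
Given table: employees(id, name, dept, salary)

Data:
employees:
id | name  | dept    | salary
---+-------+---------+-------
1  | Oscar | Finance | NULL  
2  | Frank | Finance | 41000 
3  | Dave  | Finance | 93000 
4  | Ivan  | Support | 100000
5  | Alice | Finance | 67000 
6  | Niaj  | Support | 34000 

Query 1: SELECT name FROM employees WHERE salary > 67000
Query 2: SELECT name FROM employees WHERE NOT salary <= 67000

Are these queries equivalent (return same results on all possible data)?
Yes, equivalent

Both queries return: [('Dave',), ('Ivan',)]

Reason: Both filter salary > 67000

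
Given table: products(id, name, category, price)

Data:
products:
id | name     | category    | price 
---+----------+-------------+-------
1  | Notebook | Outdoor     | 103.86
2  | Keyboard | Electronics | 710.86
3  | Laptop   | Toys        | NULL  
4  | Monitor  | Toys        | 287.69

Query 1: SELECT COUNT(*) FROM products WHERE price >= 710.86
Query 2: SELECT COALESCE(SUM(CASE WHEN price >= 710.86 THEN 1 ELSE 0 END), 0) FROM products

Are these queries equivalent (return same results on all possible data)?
Yes, equivalent

Both queries return: [(1,)]

Reason: COUNT with WHERE vs conditional SUM (COALESCE handles empty-table NULL)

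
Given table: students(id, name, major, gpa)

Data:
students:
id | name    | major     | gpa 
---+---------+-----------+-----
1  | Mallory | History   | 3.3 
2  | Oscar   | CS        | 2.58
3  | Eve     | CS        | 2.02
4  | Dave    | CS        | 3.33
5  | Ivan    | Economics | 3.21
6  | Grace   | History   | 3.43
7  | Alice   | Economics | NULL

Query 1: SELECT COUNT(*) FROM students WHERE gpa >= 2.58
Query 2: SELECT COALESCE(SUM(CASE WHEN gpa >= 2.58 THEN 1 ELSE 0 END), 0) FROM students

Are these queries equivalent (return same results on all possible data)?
Yes, equivalent

Both queries return: [(5,)]

Reason: COUNT with WHERE vs conditional SUM (COALESCE handles empty-table NULL)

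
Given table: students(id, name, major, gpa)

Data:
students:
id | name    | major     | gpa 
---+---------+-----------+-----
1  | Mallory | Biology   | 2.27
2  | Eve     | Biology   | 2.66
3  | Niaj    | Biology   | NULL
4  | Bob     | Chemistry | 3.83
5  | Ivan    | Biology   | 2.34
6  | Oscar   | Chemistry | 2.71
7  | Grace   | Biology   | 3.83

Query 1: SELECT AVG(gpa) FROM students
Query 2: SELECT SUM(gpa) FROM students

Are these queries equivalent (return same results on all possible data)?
No, not equivalent

Query 1 returns: [(2.94,)]
Query 2 returns: [(17.64,)]

Reason: AVG vs SUM give different aggregate values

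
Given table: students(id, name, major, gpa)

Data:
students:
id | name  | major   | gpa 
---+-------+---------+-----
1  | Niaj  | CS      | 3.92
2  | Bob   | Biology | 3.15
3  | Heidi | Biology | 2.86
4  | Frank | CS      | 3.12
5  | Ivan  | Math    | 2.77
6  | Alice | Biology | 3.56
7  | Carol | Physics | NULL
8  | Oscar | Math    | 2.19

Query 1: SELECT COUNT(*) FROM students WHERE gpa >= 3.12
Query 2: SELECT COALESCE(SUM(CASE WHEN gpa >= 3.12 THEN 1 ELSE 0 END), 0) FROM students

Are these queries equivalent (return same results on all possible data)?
Yes, equivalent

Both queries return: [(4,)]

Reason: COUNT with WHERE vs conditional SUM (COALESCE handles empty-table NULL)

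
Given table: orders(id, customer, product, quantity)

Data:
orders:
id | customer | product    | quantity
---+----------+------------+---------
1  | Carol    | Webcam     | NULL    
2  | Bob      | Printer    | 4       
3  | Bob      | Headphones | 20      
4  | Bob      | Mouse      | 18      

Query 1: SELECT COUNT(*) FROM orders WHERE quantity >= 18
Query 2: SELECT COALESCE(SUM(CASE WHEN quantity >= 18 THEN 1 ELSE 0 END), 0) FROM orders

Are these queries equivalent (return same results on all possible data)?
Yes, equivalent

Both queries return: [(2,)]

Reason: COUNT with WHERE vs conditional SUM (COALESCE handles empty-table NULL)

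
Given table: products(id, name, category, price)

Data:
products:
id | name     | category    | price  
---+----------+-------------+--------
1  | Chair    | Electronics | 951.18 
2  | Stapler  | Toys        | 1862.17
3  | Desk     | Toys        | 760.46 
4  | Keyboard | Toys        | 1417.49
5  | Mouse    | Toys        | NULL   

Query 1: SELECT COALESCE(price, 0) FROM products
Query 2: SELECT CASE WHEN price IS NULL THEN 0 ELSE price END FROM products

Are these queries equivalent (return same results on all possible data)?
Yes, equivalent

Both queries return: [(0,), (760.46,), (951.18,), (1417.49,), (1862.17,)]

Reason: COALESCE vs CASE for NULL handling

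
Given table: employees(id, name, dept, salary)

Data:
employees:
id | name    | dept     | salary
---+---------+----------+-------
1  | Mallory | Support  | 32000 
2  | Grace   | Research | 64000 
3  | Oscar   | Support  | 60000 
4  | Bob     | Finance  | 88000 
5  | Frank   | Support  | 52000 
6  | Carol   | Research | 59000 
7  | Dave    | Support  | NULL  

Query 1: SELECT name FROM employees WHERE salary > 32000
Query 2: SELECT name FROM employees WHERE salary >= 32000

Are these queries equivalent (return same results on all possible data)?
No, not equivalent

Query 1 returns: [('Grace',), ('Oscar',), ('Bob',), ('Frank',), ('Carol',)]
Query 2 returns: [('Mallory',), ('Grace',), ('Oscar',), ('Bob',), ('Frank',), ('Carol',)]

Reason: > vs >= gives different results when salary = 32000 exists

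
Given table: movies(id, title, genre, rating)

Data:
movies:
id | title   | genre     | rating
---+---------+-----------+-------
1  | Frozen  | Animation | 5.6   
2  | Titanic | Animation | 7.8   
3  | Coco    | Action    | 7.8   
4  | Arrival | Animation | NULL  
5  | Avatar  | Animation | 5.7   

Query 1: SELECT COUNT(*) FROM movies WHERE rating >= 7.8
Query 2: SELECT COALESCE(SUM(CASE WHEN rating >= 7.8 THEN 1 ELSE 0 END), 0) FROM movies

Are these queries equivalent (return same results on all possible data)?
Yes, equivalent

Both queries return: [(2,)]

Reason: COUNT with WHERE vs conditional SUM (COALESCE handles empty-table NULL)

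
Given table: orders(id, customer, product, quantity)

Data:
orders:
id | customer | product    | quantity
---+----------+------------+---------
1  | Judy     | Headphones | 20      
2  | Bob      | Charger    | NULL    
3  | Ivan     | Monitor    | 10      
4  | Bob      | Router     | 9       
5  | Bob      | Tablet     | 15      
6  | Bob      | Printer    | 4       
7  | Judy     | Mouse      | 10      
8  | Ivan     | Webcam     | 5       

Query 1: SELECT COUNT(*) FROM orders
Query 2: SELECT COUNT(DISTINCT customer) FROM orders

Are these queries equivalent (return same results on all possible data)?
No, not equivalent

Query 1 returns: [(8,)]
Query 2 returns: [(3,)]

Reason: COUNT(*) counts rows, COUNT(DISTINCT customer) counts unique customers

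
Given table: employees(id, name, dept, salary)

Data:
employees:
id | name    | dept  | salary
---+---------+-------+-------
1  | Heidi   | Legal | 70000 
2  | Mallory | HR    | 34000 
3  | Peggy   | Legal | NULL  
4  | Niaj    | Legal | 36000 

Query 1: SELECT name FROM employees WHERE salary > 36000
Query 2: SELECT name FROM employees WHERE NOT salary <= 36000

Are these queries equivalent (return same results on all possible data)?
Yes, equivalent

Both queries return: [('Heidi',)]

Reason: Both filter salary > 36000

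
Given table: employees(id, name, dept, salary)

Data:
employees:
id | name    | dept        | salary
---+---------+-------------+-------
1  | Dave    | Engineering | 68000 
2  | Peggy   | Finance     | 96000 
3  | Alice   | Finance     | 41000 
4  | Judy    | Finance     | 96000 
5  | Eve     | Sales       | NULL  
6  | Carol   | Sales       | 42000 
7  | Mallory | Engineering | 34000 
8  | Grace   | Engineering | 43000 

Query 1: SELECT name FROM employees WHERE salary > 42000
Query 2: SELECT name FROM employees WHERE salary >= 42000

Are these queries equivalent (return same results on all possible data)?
No, not equivalent

Query 1 returns: [('Dave',), ('Peggy',), ('Judy',), ('Grace',)]
Query 2 returns: [('Dave',), ('Peggy',), ('Judy',), ('Carol',), ('Grace',)]

Reason: > vs >= gives different results when salary = 42000 exists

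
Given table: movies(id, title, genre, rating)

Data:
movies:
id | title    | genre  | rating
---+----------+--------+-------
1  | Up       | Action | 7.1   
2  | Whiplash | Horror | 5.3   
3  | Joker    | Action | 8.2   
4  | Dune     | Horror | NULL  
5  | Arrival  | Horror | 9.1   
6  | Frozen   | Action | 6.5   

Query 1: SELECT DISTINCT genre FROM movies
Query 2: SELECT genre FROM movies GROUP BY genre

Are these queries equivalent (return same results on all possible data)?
Yes, equivalent

Both queries return: [('Action',), ('Horror',)]

Reason: Both get unique genres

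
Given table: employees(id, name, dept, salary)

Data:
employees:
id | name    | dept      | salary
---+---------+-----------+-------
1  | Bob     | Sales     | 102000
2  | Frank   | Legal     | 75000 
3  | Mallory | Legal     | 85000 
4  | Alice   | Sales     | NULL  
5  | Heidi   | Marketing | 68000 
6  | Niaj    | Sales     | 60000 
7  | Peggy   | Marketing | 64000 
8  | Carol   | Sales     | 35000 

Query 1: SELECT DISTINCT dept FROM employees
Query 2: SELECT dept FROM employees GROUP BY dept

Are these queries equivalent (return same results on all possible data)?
Yes, equivalent

Both queries return: [('Legal',), ('Marketing',), ('Sales',)]

Reason: Both get unique depts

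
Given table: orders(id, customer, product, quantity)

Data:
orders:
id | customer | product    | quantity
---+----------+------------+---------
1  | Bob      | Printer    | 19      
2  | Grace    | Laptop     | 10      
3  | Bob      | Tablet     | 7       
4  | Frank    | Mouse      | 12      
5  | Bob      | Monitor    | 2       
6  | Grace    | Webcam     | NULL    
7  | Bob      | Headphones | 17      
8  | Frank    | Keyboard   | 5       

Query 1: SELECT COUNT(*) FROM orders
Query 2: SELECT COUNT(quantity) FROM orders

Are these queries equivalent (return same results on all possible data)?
No, not equivalent

Query 1 returns: [(8,)]
Query 2 returns: [(7,)]

Reason: COUNT(*) includes NULLs, COUNT(column) excludes them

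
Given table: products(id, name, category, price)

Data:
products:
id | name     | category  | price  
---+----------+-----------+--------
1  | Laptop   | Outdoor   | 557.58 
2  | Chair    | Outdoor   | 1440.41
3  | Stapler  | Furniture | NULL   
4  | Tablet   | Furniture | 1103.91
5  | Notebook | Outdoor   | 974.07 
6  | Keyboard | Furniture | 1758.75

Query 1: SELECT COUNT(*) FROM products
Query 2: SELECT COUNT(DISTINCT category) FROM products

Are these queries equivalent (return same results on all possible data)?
No, not equivalent

Query 1 returns: [(6,)]
Query 2 returns: [(2,)]

Reason: COUNT(*) counts rows, COUNT(DISTINCT category) counts unique categorys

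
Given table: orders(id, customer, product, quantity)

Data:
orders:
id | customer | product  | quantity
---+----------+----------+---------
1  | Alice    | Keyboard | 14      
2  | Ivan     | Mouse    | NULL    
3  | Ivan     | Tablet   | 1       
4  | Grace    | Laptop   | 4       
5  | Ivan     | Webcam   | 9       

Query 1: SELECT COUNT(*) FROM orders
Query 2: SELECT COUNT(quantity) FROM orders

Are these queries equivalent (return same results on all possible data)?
No, not equivalent

Query 1 returns: [(5,)]
Query 2 returns: [(4,)]

Reason: COUNT(*) includes NULLs, COUNT(column) excludes them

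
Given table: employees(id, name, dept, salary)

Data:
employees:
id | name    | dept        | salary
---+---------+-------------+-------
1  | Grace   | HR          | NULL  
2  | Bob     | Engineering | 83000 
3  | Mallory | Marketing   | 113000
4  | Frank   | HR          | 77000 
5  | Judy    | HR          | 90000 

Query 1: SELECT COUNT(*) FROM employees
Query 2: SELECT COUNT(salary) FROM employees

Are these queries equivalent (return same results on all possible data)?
No, not equivalent

Query 1 returns: [(5,)]
Query 2 returns: [(4,)]

Reason: COUNT(*) includes NULLs, COUNT(column) excludes them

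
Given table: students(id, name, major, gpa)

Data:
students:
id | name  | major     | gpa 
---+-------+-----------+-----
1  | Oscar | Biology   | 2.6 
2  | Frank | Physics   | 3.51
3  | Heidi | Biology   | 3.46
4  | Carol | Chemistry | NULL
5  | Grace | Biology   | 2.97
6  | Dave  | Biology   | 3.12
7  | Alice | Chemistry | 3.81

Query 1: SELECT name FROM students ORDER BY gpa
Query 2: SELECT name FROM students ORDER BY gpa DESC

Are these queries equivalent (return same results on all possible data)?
No, not equivalent

Query 1 returns: [('Carol',), ('Oscar',), ('Grace',), ('Dave',), ('Heidi',), ('Frank',), ('Alice',)]
Query 2 returns: [('Alice',), ('Frank',), ('Heidi',), ('Dave',), ('Grace',), ('Oscar',), ('Carol',)]

Reason: ASC vs DESC gives opposite ordering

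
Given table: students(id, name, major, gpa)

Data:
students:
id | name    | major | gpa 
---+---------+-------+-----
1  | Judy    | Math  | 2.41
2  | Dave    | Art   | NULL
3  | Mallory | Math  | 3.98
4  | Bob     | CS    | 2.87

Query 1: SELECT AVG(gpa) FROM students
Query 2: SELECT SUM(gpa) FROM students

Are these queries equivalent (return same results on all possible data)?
No, not equivalent

Query 1 returns: [(3.0866666666666664,)]
Query 2 returns: [(9.26,)]

Reason: AVG vs SUM give different aggregate values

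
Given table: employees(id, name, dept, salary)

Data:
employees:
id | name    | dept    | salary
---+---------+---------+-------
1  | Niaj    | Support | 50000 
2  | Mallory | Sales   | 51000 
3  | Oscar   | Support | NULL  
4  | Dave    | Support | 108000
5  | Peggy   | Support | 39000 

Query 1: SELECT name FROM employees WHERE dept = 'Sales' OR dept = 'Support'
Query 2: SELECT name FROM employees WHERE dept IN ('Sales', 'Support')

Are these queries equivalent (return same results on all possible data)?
Yes, equivalent

Both queries return: [('Dave',), ('Mallory',), ('Niaj',), ('Oscar',), ('Peggy',)]

Reason: OR vs IN are equivalent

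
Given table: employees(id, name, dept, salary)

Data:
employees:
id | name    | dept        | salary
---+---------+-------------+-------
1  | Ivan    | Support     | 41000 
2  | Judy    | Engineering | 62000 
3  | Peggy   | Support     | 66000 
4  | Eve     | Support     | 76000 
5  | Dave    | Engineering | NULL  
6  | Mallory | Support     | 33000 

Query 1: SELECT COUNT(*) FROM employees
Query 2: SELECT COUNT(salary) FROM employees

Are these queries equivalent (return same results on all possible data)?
No, not equivalent

Query 1 returns: [(6,)]
Query 2 returns: [(5,)]

Reason: COUNT(*) includes NULLs, COUNT(column) excludes them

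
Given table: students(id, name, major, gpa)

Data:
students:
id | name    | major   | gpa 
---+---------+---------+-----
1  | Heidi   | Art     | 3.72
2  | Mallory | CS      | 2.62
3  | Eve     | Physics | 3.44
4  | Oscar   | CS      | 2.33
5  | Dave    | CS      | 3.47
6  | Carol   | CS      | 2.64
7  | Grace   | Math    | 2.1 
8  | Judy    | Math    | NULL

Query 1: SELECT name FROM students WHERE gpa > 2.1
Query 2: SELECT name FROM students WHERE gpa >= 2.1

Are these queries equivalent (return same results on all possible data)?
No, not equivalent

Query 1 returns: [('Heidi',), ('Mallory',), ('Eve',), ('Oscar',), ('Dave',), ('Carol',)]
Query 2 returns: [('Heidi',), ('Mallory',), ('Eve',), ('Oscar',), ('Dave',), ('Carol',), ('Grace',)]

Reason: > vs >= gives different results when gpa = 2.1 exists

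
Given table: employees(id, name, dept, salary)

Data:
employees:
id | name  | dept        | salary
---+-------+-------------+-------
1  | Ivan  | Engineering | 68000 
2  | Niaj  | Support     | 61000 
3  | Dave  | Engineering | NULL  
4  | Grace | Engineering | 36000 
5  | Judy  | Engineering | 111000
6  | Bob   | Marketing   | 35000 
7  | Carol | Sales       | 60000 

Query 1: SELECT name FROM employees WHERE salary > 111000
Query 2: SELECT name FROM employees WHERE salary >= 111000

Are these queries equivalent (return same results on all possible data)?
No, not equivalent

Query 1 returns: []
Query 2 returns: [('Judy',)]

Reason: > vs >= gives different results when salary = 111000 exists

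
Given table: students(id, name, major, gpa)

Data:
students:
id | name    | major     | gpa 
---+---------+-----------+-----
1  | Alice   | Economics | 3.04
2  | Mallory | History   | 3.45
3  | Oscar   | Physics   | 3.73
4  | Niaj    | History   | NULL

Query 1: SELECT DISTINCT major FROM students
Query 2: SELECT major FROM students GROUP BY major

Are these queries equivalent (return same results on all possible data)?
Yes, equivalent

Both queries return: [('Economics',), ('History',), ('Physics',)]

Reason: Both get unique majors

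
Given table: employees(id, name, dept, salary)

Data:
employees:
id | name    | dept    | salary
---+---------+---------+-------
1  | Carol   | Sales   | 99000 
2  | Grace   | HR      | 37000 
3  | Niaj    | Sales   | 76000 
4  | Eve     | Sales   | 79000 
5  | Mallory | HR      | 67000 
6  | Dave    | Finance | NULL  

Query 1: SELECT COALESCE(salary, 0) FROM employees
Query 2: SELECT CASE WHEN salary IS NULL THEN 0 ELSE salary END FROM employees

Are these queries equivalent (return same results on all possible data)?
Yes, equivalent

Both queries return: [(0,), (37000,), (67000,), (76000,), (79000,), (99000,)]

Reason: COALESCE vs CASE for NULL handling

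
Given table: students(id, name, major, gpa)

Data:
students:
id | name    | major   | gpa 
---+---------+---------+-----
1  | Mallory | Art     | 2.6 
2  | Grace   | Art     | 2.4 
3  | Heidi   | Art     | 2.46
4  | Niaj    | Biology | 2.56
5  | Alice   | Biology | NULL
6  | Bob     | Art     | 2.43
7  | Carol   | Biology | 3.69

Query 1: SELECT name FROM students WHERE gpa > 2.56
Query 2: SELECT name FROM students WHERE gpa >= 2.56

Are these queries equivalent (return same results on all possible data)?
No, not equivalent

Query 1 returns: [('Mallory',), ('Carol',)]
Query 2 returns: [('Mallory',), ('Niaj',), ('Carol',)]

Reason: > vs >= gives different results when gpa = 2.56 exists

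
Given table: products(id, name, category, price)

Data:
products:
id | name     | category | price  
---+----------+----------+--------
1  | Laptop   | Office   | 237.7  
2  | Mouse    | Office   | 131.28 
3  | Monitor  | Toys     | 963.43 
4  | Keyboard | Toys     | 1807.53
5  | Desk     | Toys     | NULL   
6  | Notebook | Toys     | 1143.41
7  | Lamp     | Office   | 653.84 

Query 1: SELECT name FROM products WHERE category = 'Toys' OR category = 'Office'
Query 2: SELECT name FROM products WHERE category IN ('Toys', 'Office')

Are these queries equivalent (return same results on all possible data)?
Yes, equivalent

Both queries return: [('Desk',), ('Keyboard',), ('Lamp',), ('Laptop',), ('Monitor',), ('Mouse',), ('Notebook',)]

Reason: OR vs IN are equivalent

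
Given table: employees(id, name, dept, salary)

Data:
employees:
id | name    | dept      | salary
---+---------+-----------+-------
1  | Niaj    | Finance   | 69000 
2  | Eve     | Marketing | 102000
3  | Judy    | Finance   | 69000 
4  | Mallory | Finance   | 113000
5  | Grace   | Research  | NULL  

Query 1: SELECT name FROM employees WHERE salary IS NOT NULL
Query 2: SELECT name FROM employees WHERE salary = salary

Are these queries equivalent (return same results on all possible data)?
Yes, equivalent

Both queries return: [('Eve',), ('Judy',), ('Mallory',), ('Niaj',)]

Reason: IS NOT NULL vs self-equality (both exclude NULLs)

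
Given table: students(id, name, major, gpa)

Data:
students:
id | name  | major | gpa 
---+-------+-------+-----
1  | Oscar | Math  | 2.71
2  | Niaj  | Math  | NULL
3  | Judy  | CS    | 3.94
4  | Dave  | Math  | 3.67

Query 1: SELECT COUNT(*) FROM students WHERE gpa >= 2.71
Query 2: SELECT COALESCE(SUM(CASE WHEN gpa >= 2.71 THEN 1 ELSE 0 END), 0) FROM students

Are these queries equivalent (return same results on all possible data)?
Yes, equivalent

Both queries return: [(3,)]

Reason: COUNT with WHERE vs conditional SUM (COALESCE handles empty-table NULL)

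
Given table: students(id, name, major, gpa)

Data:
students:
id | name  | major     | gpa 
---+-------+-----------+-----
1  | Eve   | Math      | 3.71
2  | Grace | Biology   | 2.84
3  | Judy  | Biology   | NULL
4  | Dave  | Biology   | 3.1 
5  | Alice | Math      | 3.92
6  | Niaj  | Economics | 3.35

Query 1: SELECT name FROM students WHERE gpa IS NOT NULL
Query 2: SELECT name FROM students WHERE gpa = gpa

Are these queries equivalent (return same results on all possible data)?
Yes, equivalent

Both queries return: [('Alice',), ('Dave',), ('Eve',), ('Grace',), ('Niaj',)]

Reason: IS NOT NULL vs self-equality (both exclude NULLs)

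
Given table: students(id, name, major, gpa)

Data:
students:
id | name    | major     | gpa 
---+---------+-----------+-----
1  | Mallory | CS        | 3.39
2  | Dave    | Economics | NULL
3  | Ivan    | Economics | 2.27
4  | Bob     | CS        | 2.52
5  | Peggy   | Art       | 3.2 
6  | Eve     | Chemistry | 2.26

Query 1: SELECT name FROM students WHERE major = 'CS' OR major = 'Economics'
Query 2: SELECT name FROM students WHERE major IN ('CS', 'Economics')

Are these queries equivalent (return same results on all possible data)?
Yes, equivalent

Both queries return: [('Bob',), ('Dave',), ('Ivan',), ('Mallory',)]

Reason: OR vs IN are equivalent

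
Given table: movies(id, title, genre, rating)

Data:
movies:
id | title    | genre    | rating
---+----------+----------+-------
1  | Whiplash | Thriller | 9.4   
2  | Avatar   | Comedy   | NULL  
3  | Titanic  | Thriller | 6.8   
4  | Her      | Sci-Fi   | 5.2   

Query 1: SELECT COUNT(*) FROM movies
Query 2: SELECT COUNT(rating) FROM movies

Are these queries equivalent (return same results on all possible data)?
No, not equivalent

Query 1 returns: [(4,)]
Query 2 returns: [(3,)]

Reason: COUNT(*) includes NULLs, COUNT(column) excludes them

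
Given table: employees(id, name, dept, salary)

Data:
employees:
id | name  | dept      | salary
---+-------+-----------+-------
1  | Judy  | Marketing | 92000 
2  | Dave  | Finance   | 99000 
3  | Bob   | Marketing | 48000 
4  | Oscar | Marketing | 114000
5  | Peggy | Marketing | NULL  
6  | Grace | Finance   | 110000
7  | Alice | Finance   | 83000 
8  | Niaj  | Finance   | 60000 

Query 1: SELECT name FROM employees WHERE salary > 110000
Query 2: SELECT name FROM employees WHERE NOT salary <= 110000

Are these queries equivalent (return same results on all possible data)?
Yes, equivalent

Both queries return: [('Oscar',)]

Reason: Both filter salary > 110000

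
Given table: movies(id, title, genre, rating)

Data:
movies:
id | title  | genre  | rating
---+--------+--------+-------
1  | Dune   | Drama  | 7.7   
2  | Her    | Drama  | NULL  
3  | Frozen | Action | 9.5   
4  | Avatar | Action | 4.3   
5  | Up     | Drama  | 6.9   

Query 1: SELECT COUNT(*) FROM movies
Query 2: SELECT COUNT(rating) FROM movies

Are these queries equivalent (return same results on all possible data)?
No, not equivalent

Query 1 returns: [(5,)]
Query 2 returns: [(4,)]

Reason: COUNT(*) includes NULLs, COUNT(column) excludes them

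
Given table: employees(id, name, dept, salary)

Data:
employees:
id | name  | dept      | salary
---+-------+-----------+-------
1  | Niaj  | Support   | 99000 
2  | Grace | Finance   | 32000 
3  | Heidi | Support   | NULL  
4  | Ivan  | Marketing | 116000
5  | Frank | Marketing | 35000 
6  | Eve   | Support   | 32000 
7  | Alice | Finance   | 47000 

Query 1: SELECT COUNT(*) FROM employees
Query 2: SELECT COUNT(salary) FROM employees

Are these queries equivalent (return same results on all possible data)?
No, not equivalent

Query 1 returns: [(7,)]
Query 2 returns: [(6,)]

Reason: COUNT(*) includes NULLs, COUNT(column) excludes them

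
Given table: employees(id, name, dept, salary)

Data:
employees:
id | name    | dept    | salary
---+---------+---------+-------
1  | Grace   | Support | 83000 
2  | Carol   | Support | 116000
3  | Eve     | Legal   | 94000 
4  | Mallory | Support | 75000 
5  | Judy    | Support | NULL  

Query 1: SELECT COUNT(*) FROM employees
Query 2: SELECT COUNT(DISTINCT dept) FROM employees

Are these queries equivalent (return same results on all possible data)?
No, not equivalent

Query 1 returns: [(5,)]
Query 2 returns: [(2,)]

Reason: COUNT(*) counts rows, COUNT(DISTINCT dept) counts unique depts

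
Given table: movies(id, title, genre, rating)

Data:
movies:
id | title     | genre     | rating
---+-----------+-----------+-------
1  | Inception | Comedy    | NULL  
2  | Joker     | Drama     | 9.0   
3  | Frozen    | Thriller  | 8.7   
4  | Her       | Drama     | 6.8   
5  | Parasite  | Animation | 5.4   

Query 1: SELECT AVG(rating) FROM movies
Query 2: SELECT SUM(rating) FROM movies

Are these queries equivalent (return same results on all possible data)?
No, not equivalent

Query 1 returns: [(7.475,)]
Query 2 returns: [(29.9,)]

Reason: AVG vs SUM give different aggregate values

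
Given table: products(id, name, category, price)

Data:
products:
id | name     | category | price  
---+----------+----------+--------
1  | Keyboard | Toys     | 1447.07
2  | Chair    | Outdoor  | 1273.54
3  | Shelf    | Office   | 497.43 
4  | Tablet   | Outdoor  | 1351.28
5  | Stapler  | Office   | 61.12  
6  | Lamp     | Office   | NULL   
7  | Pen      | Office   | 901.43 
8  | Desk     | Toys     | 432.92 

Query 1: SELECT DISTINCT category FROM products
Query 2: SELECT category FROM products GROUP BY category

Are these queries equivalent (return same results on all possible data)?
Yes, equivalent

Both queries return: [('Office',), ('Outdoor',), ('Toys',)]

Reason: Both get unique categorys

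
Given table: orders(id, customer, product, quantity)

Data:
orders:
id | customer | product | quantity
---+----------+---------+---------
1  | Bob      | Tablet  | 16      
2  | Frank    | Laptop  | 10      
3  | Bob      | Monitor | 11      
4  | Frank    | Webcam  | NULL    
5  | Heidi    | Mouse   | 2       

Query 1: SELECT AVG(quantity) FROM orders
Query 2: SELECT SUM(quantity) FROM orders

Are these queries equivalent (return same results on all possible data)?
No, not equivalent

Query 1 returns: [(9.75,)]
Query 2 returns: [(39,)]

Reason: AVG vs SUM give different aggregate values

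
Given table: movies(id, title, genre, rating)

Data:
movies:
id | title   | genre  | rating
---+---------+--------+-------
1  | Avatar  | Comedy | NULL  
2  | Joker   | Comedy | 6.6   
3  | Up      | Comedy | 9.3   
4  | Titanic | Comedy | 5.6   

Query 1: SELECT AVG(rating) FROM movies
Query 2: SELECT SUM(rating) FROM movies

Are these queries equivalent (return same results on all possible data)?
No, not equivalent

Query 1 returns: [(7.166666666666667,)]
Query 2 returns: [(21.5,)]

Reason: AVG vs SUM give different aggregate values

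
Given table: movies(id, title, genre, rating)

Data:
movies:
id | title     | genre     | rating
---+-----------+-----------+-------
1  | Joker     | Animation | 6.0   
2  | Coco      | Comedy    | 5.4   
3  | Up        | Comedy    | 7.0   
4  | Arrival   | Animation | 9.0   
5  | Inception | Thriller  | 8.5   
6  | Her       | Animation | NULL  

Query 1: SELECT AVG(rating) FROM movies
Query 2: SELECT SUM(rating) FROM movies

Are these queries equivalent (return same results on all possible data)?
No, not equivalent

Query 1 returns: [(7.18,)]
Query 2 returns: [(35.9,)]

Reason: AVG vs SUM give different aggregate values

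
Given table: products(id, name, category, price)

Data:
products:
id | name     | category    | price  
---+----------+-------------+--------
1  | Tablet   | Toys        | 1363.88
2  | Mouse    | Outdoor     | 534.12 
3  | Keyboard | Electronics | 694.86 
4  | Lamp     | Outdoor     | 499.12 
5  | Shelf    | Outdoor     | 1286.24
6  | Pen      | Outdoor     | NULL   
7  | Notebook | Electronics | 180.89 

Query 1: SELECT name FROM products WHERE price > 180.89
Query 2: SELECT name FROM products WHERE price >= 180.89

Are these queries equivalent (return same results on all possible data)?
No, not equivalent

Query 1 returns: [('Tablet',), ('Mouse',), ('Keyboard',), ('Lamp',), ('Shelf',)]
Query 2 returns: [('Tablet',), ('Mouse',), ('Keyboard',), ('Lamp',), ('Shelf',), ('Notebook',)]

Reason: > vs >= gives different results when price = 180.89 exists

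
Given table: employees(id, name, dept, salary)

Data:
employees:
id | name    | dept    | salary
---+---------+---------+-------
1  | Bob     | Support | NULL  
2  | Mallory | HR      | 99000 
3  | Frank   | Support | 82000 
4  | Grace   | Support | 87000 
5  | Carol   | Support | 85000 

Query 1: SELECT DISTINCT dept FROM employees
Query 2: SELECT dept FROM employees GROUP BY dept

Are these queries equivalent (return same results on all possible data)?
Yes, equivalent

Both queries return: [('HR',), ('Support',)]

Reason: Both get unique depts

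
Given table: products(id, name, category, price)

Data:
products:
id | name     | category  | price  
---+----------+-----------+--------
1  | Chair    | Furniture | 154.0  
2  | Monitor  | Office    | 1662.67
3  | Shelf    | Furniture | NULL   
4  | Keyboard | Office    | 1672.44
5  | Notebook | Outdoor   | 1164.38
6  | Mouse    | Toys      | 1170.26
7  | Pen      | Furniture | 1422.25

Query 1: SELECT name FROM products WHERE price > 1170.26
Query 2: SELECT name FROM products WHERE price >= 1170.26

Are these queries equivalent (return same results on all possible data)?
No, not equivalent

Query 1 returns: [('Monitor',), ('Keyboard',), ('Pen',)]
Query 2 returns: [('Monitor',), ('Keyboard',), ('Mouse',), ('Pen',)]

Reason: > vs >= gives different results when price = 1170.26 exists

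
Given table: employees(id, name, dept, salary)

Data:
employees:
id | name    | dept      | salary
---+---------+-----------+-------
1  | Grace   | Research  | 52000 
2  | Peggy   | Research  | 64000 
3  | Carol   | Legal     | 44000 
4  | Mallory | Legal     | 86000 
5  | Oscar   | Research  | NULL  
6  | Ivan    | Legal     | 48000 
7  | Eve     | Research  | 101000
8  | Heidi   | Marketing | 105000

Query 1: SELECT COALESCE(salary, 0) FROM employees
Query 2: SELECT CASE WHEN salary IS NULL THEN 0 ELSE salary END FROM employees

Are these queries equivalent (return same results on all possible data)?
Yes, equivalent

Both queries return: [(0,), (44000,), (48000,), (52000,), (64000,), (86000,), (101000,), (105000,)]

Reason: COALESCE vs CASE for NULL handling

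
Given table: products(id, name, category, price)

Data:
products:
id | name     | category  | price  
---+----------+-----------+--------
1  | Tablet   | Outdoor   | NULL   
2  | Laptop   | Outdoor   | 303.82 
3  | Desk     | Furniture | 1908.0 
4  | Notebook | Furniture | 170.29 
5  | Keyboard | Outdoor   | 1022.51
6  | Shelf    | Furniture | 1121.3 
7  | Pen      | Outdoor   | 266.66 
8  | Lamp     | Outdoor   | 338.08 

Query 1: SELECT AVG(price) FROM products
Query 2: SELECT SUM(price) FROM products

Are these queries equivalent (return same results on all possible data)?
No, not equivalent

Query 1 returns: [(732.9514285714286,)]
Query 2 returns: [(5130.66,)]

Reason: AVG vs SUM give different aggregate values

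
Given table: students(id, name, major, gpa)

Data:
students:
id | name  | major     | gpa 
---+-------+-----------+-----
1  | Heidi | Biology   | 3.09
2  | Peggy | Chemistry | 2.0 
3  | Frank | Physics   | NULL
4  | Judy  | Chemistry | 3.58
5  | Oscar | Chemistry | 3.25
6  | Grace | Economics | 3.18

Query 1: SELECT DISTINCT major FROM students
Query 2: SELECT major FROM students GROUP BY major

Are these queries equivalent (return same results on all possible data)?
Yes, equivalent

Both queries return: [('Biology',), ('Chemistry',), ('Economics',), ('Physics',)]

Reason: Both get unique majors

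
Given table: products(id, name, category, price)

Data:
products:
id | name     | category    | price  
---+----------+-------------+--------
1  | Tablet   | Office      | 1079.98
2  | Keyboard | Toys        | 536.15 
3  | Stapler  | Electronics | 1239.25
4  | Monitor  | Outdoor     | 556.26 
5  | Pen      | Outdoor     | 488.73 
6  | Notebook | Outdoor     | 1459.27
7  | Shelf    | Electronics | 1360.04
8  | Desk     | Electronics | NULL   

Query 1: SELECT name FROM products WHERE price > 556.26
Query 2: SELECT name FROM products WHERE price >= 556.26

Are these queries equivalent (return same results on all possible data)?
No, not equivalent

Query 1 returns: [('Tablet',), ('Stapler',), ('Notebook',), ('Shelf',)]
Query 2 returns: [('Tablet',), ('Stapler',), ('Monitor',), ('Notebook',), ('Shelf',)]

Reason: > vs >= gives different results when price = 556.26 exists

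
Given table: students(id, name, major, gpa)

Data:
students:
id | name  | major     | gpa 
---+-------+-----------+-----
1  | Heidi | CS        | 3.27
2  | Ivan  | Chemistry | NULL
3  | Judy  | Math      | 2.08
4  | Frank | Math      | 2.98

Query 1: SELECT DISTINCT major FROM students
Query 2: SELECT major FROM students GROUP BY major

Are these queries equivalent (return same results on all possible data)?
Yes, equivalent

Both queries return: [('CS',), ('Chemistry',), ('Math',)]

Reason: Both get unique majors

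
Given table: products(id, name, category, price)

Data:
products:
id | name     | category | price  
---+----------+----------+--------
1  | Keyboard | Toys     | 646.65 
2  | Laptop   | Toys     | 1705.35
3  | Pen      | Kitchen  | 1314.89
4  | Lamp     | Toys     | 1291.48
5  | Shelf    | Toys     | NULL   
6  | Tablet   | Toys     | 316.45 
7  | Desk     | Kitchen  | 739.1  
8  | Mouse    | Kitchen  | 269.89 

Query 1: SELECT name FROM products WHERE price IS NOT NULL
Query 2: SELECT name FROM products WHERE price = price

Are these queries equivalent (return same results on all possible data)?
Yes, equivalent

Both queries return: [('Desk',), ('Keyboard',), ('Lamp',), ('Laptop',), ('Mouse',), ('Pen',), ('Tablet',)]

Reason: IS NOT NULL vs self-equality (both exclude NULLs)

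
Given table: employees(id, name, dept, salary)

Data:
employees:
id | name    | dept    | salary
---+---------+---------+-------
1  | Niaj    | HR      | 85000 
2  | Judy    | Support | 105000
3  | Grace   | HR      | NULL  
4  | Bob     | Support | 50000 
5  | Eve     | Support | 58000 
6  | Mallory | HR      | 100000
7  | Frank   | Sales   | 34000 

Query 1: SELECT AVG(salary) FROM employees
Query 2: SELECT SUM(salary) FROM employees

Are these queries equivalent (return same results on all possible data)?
No, not equivalent

Query 1 returns: [(72000.0,)]
Query 2 returns: [(432000,)]

Reason: AVG vs SUM give different aggregate values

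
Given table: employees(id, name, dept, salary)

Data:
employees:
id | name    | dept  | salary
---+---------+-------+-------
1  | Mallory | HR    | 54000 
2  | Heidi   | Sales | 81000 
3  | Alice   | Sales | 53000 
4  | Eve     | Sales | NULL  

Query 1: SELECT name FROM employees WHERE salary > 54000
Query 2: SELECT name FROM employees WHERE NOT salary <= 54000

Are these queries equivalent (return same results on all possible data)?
Yes, equivalent

Both queries return: [('Heidi',)]

Reason: Both filter salary > 54000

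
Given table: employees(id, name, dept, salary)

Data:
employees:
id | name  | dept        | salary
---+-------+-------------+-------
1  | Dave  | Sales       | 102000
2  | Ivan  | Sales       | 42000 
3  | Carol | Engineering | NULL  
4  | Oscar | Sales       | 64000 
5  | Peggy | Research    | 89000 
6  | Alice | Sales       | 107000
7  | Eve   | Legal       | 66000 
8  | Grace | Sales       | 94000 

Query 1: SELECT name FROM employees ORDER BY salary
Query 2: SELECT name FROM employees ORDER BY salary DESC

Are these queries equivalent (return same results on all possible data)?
No, not equivalent

Query 1 returns: [('Carol',), ('Ivan',), ('Oscar',), ('Eve',), ('Peggy',), ('Grace',), ('Dave',), ('Alice',)]
Query 2 returns: [('Alice',), ('Dave',), ('Grace',), ('Peggy',), ('Eve',), ('Oscar',), ('Ivan',), ('Carol',)]

Reason: ASC vs DESC gives opposite ordering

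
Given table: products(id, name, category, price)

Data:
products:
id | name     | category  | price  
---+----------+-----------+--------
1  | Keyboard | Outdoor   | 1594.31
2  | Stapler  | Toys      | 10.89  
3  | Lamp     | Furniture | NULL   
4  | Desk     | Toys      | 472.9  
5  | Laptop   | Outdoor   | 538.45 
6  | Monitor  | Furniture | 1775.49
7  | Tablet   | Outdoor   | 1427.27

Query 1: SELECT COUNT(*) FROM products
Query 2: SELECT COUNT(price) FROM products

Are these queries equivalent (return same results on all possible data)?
No, not equivalent

Query 1 returns: [(7,)]
Query 2 returns: [(6,)]

Reason: COUNT(*) includes NULLs, COUNT(column) excludes them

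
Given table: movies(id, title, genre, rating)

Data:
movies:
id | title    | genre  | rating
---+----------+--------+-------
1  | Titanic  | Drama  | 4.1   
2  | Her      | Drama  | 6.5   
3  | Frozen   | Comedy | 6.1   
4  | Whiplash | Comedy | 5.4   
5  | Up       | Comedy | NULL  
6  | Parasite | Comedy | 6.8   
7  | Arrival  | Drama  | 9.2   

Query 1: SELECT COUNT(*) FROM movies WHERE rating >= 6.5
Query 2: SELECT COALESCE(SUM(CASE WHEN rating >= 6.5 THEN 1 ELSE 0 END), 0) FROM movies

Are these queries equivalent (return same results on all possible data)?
Yes, equivalent

Both queries return: [(3,)]

Reason: COUNT with WHERE vs conditional SUM (COALESCE handles empty-table NULL)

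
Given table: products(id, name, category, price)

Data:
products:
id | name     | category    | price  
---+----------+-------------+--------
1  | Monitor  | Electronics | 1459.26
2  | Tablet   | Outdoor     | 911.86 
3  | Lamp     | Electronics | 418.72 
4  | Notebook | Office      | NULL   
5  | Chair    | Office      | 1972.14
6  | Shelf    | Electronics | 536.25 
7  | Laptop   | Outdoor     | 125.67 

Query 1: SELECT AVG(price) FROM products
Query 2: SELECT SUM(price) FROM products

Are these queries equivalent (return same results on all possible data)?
No, not equivalent

Query 1 returns: [(903.9833333333335,)]
Query 2 returns: [(5423.900000000001,)]

Reason: AVG vs SUM give different aggregate values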